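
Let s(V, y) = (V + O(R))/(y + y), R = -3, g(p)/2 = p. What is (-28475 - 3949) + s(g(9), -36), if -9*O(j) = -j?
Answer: -7003637/216 ≈ -32424.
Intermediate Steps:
g(p) = 2*p
O(j) = j/9 (O(j) = -(-1)*j/9 = j/9)
s(V, y) = (-⅓ + V)/(2*y) (s(V, y) = (V + (⅑)*(-3))/(y + y) = (V - ⅓)/((2*y)) = (-⅓ + V)*(1/(2*y)) = (-⅓ + V)/(2*y))
(-28475 - 3949) + s(g(9), -36) = (-28475 - 3949) + (⅙)*(-1 + 3*(2*9))/(-36) = -32424 + (⅙)*(-1/36)*(-1 + 3*18) = -32424 + (⅙)*(-1/36)*(-1 + 54) = -32424 + (⅙)*(-1/36)*53 = -32424 - 53/216 = -7003637/216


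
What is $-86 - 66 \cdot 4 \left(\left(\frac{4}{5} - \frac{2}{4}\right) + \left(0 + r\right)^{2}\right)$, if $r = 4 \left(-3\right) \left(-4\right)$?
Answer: $- \frac{3042106}{5} \approx -6.0842 \cdot 10^{5}$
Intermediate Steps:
$r = 48$ ($r = \left(-12\right) \left(-4\right) = 48$)
$-86 - 66 \cdot 4 \left(\left(\frac{4}{5} - \frac{2}{4}\right) + \left(0 + r\right)^{2}\right) = -86 - 66 \cdot 4 \left(\left(\frac{4}{5} - \frac{2}{4}\right) + \left(0 + 48\right)^{2}\right) = -86 - 66 \cdot 4 \left(\left(4 \cdot \frac{1}{5} - \frac{1}{2}\right) + 48^{2}\right) = -86 - 66 \cdot 4 \left(\left(\frac{4}{5} - \frac{1}{2}\right) + 2304\right) = -86 - 66 \cdot 4 \left(\frac{3}{10} + 2304\right) = -86 - 66 \cdot 4 \cdot \frac{23043}{10} = -86 - \frac{3041676}{5} = - \frac{3042106}{5}$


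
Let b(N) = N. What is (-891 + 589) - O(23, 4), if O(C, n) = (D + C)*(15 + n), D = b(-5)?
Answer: -644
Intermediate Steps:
D = -5
O(C, n) = (-5 + C)*(15 + n)
(-891 + 589) - O(23, 4) = (-891 + 589) - (-75 - 5*4 + 15*23 + 23*4) = -302 - (-75 - 20 + 345 + 92) = -302 - 1*342 = -302 - 342 = -644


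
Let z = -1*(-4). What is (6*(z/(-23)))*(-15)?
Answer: 360/23 ≈ 15.652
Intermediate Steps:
z = 4
(6*(z/(-23)))*(-15) = (6*(4/(-23)))*(-15) = (6*(4*(-1/23)))*(-15) = (6*(-4/23))*(-15) = -24/23*(-15) = 360/23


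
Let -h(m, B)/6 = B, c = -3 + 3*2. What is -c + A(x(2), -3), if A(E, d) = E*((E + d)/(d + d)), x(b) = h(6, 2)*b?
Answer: -111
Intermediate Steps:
c = 3 (c = -3 + 6 = 3)
h(m, B) = -6*B
x(b) = -12*b (x(b) = (-6*2)*b = -12*b)
A(E, d) = E*(E + d)/(2*d) (A(E, d) = E*((E + d)/((2*d))) = E*((E + d)*(1/(2*d))) = E*((E + d)/(2*d)) = E*(E + d)/(2*d))
-c + A(x(2), -3) = -1*3 + (½)*(-12*2)*(-12*2 - 3)/(-3) = -3 + (½)*(-24)*(-⅓)*(-24 - 3) = -3 + (½)*(-24)*(-⅓)*(-27) = -3 - 108 = -111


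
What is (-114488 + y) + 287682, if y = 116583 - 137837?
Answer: 151940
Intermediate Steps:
y = -21254
(-114488 + y) + 287682 = (-114488 - 21254) + 287682 = -135742 + 287682 = 151940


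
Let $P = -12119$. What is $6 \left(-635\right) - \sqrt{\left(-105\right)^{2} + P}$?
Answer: $-3810 - i \sqrt{1094} \approx -3810.0 - 33.076 i$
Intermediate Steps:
$6 \left(-635\right) - \sqrt{\left(-105\right)^{2} + P} = 6 \left(-635\right) - \sqrt{\left(-105\right)^{2} - 12119} = -3810 - \sqrt{11025 - 12119} = -3810 - \sqrt{-1094} = -3810 - i \sqrt{1094}$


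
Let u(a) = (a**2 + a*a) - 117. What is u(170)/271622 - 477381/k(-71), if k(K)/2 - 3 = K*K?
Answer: -4964818303/105389336 ≈ -47.109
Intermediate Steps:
k(K) = 6 + 2*K**2 (k(K) = 6 + 2*(K*K) = 6 + 2*K**2)
u(a) = -117 + 2*a**2 (u(a) = (a**2 + a**2) - 117 = 2*a**2 - 117 = -117 + 2*a**2)
u(170)/271622 - 477381/k(-71) = (-117 + 2*170**2)/271622 - 477381/(6 + 2*(-71)**2) = (-117 + 2*28900)*(1/271622) - 477381/(6 + 2*5041) = (-117 + 57800)*(1/271622) - 477381/(6 + 10082) = 57683*(1/271622) - 477381/10088 = 57683/271622 - 477381*1/10088 = 57683/271622 - 477381/10088 = -4964818303/105389336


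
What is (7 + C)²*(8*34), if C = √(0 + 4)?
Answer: 22032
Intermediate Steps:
C = 2 (C = √4 = 2)
(7 + C)²*(8*34) = (7 + 2)²*(8*34) = 9²*272 = 81*272 = 22032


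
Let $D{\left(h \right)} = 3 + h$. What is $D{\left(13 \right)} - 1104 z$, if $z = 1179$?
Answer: $-1301600$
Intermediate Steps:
$D{\left(13 \right)} - 1104 z = \left(3 + 13\right) - 1301616 = 16 - 1301616 = -1301600$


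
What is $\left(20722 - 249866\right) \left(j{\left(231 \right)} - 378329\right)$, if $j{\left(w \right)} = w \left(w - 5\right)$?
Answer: $74729128712$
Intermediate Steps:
$j{\left(w \right)} = w \left(-5 + w\right)$
$\left(20722 - 249866\right) \left(j{\left(231 \right)} - 378329\right) = \left(20722 - 249866\right) \left(231 \left(-5 + 231\right) - 378329\right) = - 229144 \left(231 \cdot 226 - 378329\right) = - 229144 \left(52206 - 378329\right) = \left(-229144\right) \left(-326123\right) = 74729128712$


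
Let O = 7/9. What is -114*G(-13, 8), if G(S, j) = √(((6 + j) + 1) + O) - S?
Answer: -1482 - 38*√142 ≈ -1934.8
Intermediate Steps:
O = 7/9 (O = 7*(⅑) = 7/9 ≈ 0.77778)
G(S, j) = √(70/9 + j) - S (G(S, j) = √(((6 + j) + 1) + 7/9) - S = √((7 + j) + 7/9) - S = √(70/9 + j) - S)
-114*G(-13, 8) = -114*(-1*(-13) + √(70 + 9*8)/3) = -114*(13 + √(70 + 72)/3) = -114*(13 + √142/3) = -1482 - 38*√142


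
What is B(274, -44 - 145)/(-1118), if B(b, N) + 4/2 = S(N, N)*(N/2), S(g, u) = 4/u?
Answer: 0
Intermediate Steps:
B(b, N) = 0 (B(b, N) = -2 + (4/N)*(N/2) = -2 + 2 = 0)
B(274, -44 - 145)/(-1118) = 0/(-1118) = 0*(-1/1118) = 0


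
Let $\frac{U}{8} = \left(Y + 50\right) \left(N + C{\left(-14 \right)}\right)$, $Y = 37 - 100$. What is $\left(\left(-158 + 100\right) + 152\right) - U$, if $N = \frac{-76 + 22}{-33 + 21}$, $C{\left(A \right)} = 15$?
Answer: $2122$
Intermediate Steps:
$Y = -63$
$N = \frac{9}{2}$ ($N = - \frac{54}{-12} = \left(-54\right) \left(- \frac{1}{12}\right) = \frac{9}{2} \approx 4.5$)
$U = -2028$ ($U = 8 \left(-63 + 50\right) \left(\frac{9}{2} + 15\right) = 8 \left(\left(-13\right) \frac{39}{2}\right) = 8 \left(- \frac{507}{2}\right) = -2028$)
$\left(\left(-158 + 100\right) + 152\right) - U = \left(\left(-158 + 100\right) + 152\right) - -2028 = \left(-58 + 152\right) + 2028 = 94 + 2028 = 2122$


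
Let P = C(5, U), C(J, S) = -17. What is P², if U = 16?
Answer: 289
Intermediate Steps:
P = -17
P² = (-17)² = 289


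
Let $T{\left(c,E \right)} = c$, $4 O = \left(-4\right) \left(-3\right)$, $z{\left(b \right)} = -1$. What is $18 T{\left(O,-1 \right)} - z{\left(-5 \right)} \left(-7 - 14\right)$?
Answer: $33$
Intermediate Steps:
$O = 3$ ($O = \frac{\left(-4\right) \left(-3\right)}{4} = \frac{1}{4} \cdot 12 = 3$)
$18 T{\left(O,-1 \right)} - z{\left(-5 \right)} \left(-7 - 14\right) = 18 \cdot 3 - - (-7 - 14) = 54 - \left(-1\right) \left(-21\right) = 54 - 21 = 33$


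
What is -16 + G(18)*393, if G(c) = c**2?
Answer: 127316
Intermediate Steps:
-16 + G(18)*393 = -16 + 18**2*393 = -16 + 324*393 = -16 + 127332 = 127316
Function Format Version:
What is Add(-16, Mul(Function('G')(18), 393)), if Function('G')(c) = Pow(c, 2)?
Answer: 127316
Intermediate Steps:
Add(-16, Mul(Function('G')(18), 393)) = Add(-16, Mul(Pow(18, 2), 393)) = Add(-16, Mul(324, 393)) = Add(-16, 127332) = 127316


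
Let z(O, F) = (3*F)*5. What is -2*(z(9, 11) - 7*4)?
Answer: -274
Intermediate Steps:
z(O, F) = 15*F
-2*(z(9, 11) - 7*4) = -2*(15*11 - 7*4) = -2*(165 - 28) = -2*137 = -274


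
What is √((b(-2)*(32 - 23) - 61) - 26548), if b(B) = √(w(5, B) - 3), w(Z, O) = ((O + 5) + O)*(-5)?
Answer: √(-26609 + 18*I*√2) ≈ 0.078 + 163.12*I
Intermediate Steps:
w(Z, O) = -25 - 10*O (w(Z, O) = ((5 + O) + O)*(-5) = (5 + 2*O)*(-5) = -25 - 10*O)
b(B) = √(-28 - 10*B) (b(B) = √((-25 - 10*B) - 3) = √(-28 - 10*B))
√((b(-2)*(32 - 23) - 61) - 26548) = √((√(-28 - 10*(-2))*(32 - 23) - 61) - 26548) = √((√(-28 + 20)*9 - 61) - 26548) = √((√(-8)*9 - 61) - 26548) = √(((2*I*√2)*9 - 61) - 26548) = √((18*I*√2 - 61) - 26548) = √((-61 + 18*I*√2) - 26548) = √(-26609 + 18*I*√2)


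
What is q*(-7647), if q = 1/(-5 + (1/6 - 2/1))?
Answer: 45882/41 ≈ 1119.1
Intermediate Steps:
q = -6/41 (q = 1/(-5 + (1*(⅙) - 2*1)) = 1/(-5 + (⅙ - 2)) = 1/(-5 - 11/6) = 1/(-41/6) = -6/41 ≈ -0.14634)
q*(-7647) = -6/41*(-7647) = 45882/41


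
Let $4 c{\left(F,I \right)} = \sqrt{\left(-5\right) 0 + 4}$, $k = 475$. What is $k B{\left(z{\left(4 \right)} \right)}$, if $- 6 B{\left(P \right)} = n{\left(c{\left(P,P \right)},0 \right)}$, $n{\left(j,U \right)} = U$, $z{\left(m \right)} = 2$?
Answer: $0$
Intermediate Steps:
$c{\left(F,I \right)} = \frac{1}{2}$ ($c{\left(F,I \right)} = \frac{\sqrt{\left(-5\right) 0 + 4}}{4} = \frac{\sqrt{0 + 4}}{4} = \frac{\sqrt{4}}{4} = \frac{1}{4} \cdot 2 = \frac{1}{2}$)
$B{\left(P \right)} = 0$ ($B{\left(P \right)} = \left(- \frac{1}{6}\right) 0 = 0$)
$k B{\left(z{\left(4 \right)} \right)} = 475 \cdot 0 = 0$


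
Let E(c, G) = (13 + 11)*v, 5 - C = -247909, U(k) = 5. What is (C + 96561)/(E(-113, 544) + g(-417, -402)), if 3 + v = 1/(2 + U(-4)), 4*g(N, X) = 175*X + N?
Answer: -3215100/165763 ≈ -19.396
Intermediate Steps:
C = 247914 (C = 5 - 1*(-247909) = 5 + 247909 = 247914)
g(N, X) = N/4 + 175*X/4 (g(N, X) = (175*X + N)/4 = (N + 175*X)/4 = N/4 + 175*X/4)
v = -20/7 (v = -3 + 1/(2 + 5) = -3 + 1/7 = -20/7 ≈ -2.8571)
E(c, G) = -480/7 (E(c, G) = (13 + 11)*(-20/7) = 24*(-20/7) = -480/7)
(C + 96561)/(E(-113, 544) + g(-417, -402)) = (247914 + 96561)/(-480/7 + ((1/4)*(-417) + (175/4)*(-402))) = 344475/(-480/7 + (-417/4 - 35175/2)) = 344475/(-480/7 - 70767/4) = 344475/(-497289/28) = 344475*(-28/497289) = -3215100/165763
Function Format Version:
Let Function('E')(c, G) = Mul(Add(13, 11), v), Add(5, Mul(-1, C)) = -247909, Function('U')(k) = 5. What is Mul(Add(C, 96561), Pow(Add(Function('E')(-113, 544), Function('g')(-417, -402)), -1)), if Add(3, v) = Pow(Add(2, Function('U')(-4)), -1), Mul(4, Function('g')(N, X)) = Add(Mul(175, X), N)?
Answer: Rational(-3215100, 165763) ≈ -19.396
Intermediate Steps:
C = 247914 (C = Add(5, Mul(-1, -247909)) = Add(5, 247909) = 247914)
Function('g')(N, X) = Add(Mul(Rational(1, 4), N), Mul(Rational(175, 4), X)) (Function('g')(N, X) = Mul(Rational(1, 4), Add(Mul(175, X), N)) = Mul(Rational(1, 4), Add(N, Mul(175, X))) = Add(Mul(Rational(1, 4), N), Mul(Rational(175, 4), X)))
v = Rational(-20, 7) (v = Add(-3, Pow(Add(2, 5), -1)) = Add(-3, Pow(7, -1)) = Add(-3, Rational(1, 7)) = Rational(-20, 7) ≈ -2.8571)
Function('E')(c, G) = Rational(-480, 7) (Function('E')(c, G) = Mul(Add(13, 11), Rational(-20, 7)) = Mul(24, Rational(-20, 7)) = Rational(-480, 7))
Mul(Add(C, 96561), Pow(Add(Function('E')(-113, 544), Function('g')(-417, -402)), -1)) = Mul(Add(247914, 96561), Pow(Add(Rational(-480, 7), Add(Mul(Rational(1, 4), -417), Mul(Rational(175, 4), -402))), -1)) = Mul(344475, Pow(Add(Rational(-480, 7), Add(Rational(-417, 4), Rational(-35175, 2))), -1)) = Mul(344475, Pow(Add(Rational(-480, 7), Rational(-70767, 4)), -1)) = Mul(344475, Pow(Rational(-497289, 28), -1)) = Mul(344475, Rational(-28, 497289)) = Rational(-3215100, 165763)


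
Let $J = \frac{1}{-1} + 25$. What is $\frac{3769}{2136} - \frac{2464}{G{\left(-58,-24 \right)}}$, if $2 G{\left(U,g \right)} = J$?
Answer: $- \frac{144941}{712} \approx -203.57$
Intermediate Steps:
$J = 24$ ($J = -1 + 25 = 24$)
$G{\left(U,g \right)} = 12$ ($G{\left(U,g \right)} = \frac{1}{2} \cdot 24 = 12$)
$\frac{3769}{2136} - \frac{2464}{G{\left(-58,-24 \right)}} = \frac{3769}{2136} - \frac{2464}{12} = 3769 \cdot \frac{1}{2136} - \frac{616}{3} = \frac{3769}{2136} - \frac{616}{3} = - \frac{144941}{712}$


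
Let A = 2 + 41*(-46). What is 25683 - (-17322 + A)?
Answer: 44889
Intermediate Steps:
A = -1884 (A = 2 - 1886 = -1884)
25683 - (-17322 + A) = 25683 - (-17322 - 1884) = 25683 - 1*(-19206) = 25683 + 19206 = 44889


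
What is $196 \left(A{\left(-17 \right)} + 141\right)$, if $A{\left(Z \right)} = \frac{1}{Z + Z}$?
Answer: $\frac{469714}{17} \approx 27630.0$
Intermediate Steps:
$A{\left(Z \right)} = \frac{1}{2 Z}$
$196 \left(A{\left(-17 \right)} + 141\right) = 196 \left(\frac{1}{2 \left(-17\right)} + 141\right) = 196 \left(\frac{1}{2} \left(- \frac{1}{17}\right) + 141\right) = 196 \left(- \frac{1}{34} + 141\right) = 196 \cdot \frac{4793}{34} = \frac{469714}{17}$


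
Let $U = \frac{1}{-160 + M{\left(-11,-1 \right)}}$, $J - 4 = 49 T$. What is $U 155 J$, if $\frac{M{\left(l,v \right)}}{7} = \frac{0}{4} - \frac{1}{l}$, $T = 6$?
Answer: $- \frac{508090}{1753} \approx -289.84$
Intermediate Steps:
$M{\left(l,v \right)} = - \frac{7}{l}$ ($M{\left(l,v \right)} = 7 \left(\frac{0}{4} - \frac{1}{l}\right) = 7 \left(0 \cdot \frac{1}{4} - \frac{1}{l}\right) = 7 \left(0 - \frac{1}{l}\right) = 7 \left(- \frac{1}{l}\right) = - \frac{7}{l}$)
$J = 298$ ($J = 4 + 49 \cdot 6 = 4 + 294 = 298$)
$U = - \frac{11}{1753}$ ($U = \frac{1}{-160 - \frac{7}{-11}} = \frac{1}{-160 - - \frac{7}{11}} = \frac{1}{-160 + \frac{7}{11}} = \frac{1}{- \frac{1753}{11}} = - \frac{11}{1753} \approx -0.006275$)
$U 155 J = \left(- \frac{11}{1753}\right) 155 \cdot 298 = \left(- \frac{1705}{1753}\right) 298 = - \frac{508090}{1753}$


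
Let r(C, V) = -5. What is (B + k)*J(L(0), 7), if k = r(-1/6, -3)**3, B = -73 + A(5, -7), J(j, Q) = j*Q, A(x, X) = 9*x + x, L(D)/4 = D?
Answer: 0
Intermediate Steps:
L(D) = 4*D
A(x, X) = 10*x
J(j, Q) = Q*j
B = -23 (B = -73 + 10*5 = -73 + 50 = -23)
k = -125 (k = (-5)**3 = -125)
(B + k)*J(L(0), 7) = (-23 - 125)*(7*(4*0)) = -1036*0 = -148*0 = 0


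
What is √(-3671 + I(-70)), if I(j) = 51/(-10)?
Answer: I*√367610/10 ≈ 60.631*I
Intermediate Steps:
I(j) = -51/10 (I(j) = 51*(-⅒) = -51/10)
√(-3671 + I(-70)) = √(-3671 - 51/10) = √(-36761/10) = I*√367610/10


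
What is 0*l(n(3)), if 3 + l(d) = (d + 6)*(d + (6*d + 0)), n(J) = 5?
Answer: 0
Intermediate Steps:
l(d) = -3 + 7*d*(6 + d) (l(d) = -3 + (d + 6)*(d + (6*d + 0)) = -3 + (6 + d)*(d + 6*d) = -3 + (6 + d)*(7*d) = -3 + 7*d*(6 + d))
0*l(n(3)) = 0*(-3 + 7*5**2 + 42*5) = 0*(-3 + 7*25 + 210) = 0*(-3 + 175 + 210) = 0*382 = 0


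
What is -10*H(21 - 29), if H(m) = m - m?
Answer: 0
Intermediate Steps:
H(m) = 0
-10*H(21 - 29) = -10*0 = 0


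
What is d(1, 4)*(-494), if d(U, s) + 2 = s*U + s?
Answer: -2964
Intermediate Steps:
d(U, s) = -2 + s + U*s (d(U, s) = -2 + (s*U + s) = -2 + (U*s + s) = -2 + (s + U*s) = -2 + s + U*s)
d(1, 4)*(-494) = (-2 + 4 + 1*4)*(-494) = (-2 + 4 + 4)*(-494) = 6*(-494) = -2964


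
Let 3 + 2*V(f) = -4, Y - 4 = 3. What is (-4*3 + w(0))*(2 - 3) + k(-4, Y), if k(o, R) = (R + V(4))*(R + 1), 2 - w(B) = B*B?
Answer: 38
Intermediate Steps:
Y = 7 (Y = 4 + 3 = 7)
V(f) = -7/2 (V(f) = -3/2 + (1/2)*(-4) = -3/2 - 2 = -7/2)
w(B) = 2 - B**2 (w(B) = 2 - B*B = 2 - B**2)
k(o, R) = (1 + R)*(-7/2 + R) (k(o, R) = (R - 7/2)*(R + 1) = (-7/2 + R)*(1 + R) = (1 + R)*(-7/2 + R))
(-4*3 + w(0))*(2 - 3) + k(-4, Y) = (-4*3 + (2 - 1*0**2))*(2 - 3) + (-7/2 + 7**2 - 5/2*7) = (-12 + (2 - 1*0))*(-1) + (-7/2 + 49 - 35/2) = (-12 + (2 + 0))*(-1) + 28 = (-12 + 2)*(-1) + 28 = -10*(-1) + 28 = 10 + 28 = 38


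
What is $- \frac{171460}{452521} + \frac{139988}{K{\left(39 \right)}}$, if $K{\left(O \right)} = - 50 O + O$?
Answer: $- \frac{63675169808}{864767631} \approx -73.633$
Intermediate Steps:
$K{\left(O \right)} = - 49 O$
$- \frac{171460}{452521} + \frac{139988}{K{\left(39 \right)}} = - \frac{171460}{452521} + \frac{139988}{\left(-49\right) 39} = \left(-171460\right) \frac{1}{452521} + \frac{139988}{-1911} = - \frac{171460}{452521} + 139988 \left(- \frac{1}{1911}\right) = - \frac{171460}{452521} - \frac{139988}{1911} = - \frac{63675169808}{864767631}$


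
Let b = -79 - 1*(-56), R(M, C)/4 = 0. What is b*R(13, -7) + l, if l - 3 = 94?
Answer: 97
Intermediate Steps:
R(M, C) = 0 (R(M, C) = 4*0 = 0)
b = -23 (b = -79 + 56 = -23)
l = 97 (l = 3 + 94 = 97)
b*R(13, -7) + l = -23*0 + 97 = 0 + 97 = 97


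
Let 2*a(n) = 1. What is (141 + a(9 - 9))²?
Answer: 80089/4 ≈ 20022.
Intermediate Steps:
a(n) = ½ (a(n) = (½)*1 = ½)
(141 + a(9 - 9))² = (141 + ½)² = (283/2)² = 80089/4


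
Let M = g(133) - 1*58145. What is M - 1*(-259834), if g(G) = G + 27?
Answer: 201849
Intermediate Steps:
g(G) = 27 + G
M = -57985 (M = (27 + 133) - 1*58145 = 160 - 58145 = -57985)
M - 1*(-259834) = -57985 - 1*(-259834) = -57985 + 259834 = 201849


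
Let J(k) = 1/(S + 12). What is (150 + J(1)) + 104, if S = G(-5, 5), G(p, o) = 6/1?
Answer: 4573/18 ≈ 254.06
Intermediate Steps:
G(p, o) = 6 (G(p, o) = 6*1 = 6)
S = 6
J(k) = 1/18 (J(k) = 1/(6 + 12) = 1/18)
(150 + J(1)) + 104 = (150 + 1/18) + 104 = 2701/18 + 104 = 4573/18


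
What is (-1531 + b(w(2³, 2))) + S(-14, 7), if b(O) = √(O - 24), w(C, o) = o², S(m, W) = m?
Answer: -1545 + 2*I*√5 ≈ -1545.0 + 4.4721*I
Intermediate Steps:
b(O) = √(-24 + O)
(-1531 + b(w(2³, 2))) + S(-14, 7) = (-1531 + √(-24 + 2²)) - 14 = (-1531 + √(-24 + 4)) - 14 = (-1531 + √(-20)) - 14 = (-1531 + 2*I*√5) - 14 = -1545 + 2*I*√5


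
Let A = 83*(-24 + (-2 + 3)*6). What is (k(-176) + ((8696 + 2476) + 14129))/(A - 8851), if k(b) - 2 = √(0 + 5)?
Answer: -25303/10345 - √5/10345 ≈ -2.4461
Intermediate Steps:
k(b) = 2 + √5 (k(b) = 2 + √(0 + 5) = 2 + √5)
A = -1494 (A = 83*(-24 + 1*6) = 83*(-24 + 6) = 83*(-18) = -1494)
(k(-176) + ((8696 + 2476) + 14129))/(A - 8851) = ((2 + √5) + ((8696 + 2476) + 14129))/(-1494 - 8851) = ((2 + √5) + (11172 + 14129))/(-10345) = ((2 + √5) + 25301)*(-1/10345) = (25303 + √5)*(-1/10345) = -25303/10345 - √5/10345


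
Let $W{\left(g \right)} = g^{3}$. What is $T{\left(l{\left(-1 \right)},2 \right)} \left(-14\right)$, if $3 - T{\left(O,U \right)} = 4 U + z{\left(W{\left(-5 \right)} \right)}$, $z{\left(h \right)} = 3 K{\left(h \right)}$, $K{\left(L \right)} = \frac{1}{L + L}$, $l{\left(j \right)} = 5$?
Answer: $\frac{8729}{125} \approx 69.832$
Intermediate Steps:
$K{\left(L \right)} = \frac{1}{2 L}$
$z{\left(h \right)} = \frac{3}{2 h}$ ($z{\left(h \right)} = 3 \frac{1}{2 h} = \frac{3}{2 h}$)
$T{\left(O,U \right)} = \frac{753}{250} - 4 U$ ($T{\left(O,U \right)} = 3 - \left(4 U + \frac{3}{2 \left(-5\right)^{3}}\right) = 3 - \left(4 U + \frac{3}{2 \left(-125\right)}\right) = 3 - \left(4 U + \frac{3}{2} \left(- \frac{1}{125}\right)\right) = 3 - \left(4 U - \frac{3}{250}\right) = 3 - \left(- \frac{3}{250} + 4 U\right) = \frac{753}{250} - 4 U$)
$T{\left(l{\left(-1 \right)},2 \right)} \left(-14\right) = \left(\frac{753}{250} - 8\right) \left(-14\right) = \left(- \frac{1247}{250}\right) \left(-14\right) = \frac{8729}{125}$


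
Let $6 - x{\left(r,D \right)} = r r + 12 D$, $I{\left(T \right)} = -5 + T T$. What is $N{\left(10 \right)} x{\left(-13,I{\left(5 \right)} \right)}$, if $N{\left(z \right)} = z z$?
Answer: $-40300$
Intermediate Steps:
$I{\left(T \right)} = -5 + T^{2}$
$x{\left(r,D \right)} = 6 - r^{2} - 12 D$ ($x{\left(r,D \right)} = 6 - \left(r r + 12 D\right) = 6 - \left(r^{2} + 12 D\right) = 6 - r^{2} - 12 D$)
$N{\left(z \right)} = z^{2}$
$N{\left(10 \right)} x{\left(-13,I{\left(5 \right)} \right)} = 10^{2} \left(6 - \left(-13\right)^{2} - 12 \left(-5 + 5^{2}\right)\right) = 100 \left(6 - 169 - 12 \left(-5 + 25\right)\right) = 100 \left(6 - 169 - 240\right) = 100 \left(-403\right) = -40300$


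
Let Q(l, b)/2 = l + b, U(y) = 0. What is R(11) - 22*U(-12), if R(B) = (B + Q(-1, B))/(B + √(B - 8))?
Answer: 341/118 - 31*√3/118 ≈ 2.4348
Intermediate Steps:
Q(l, b) = 2*b + 2*l (Q(l, b) = 2*(l + b) = 2*(b + l) = 2*b + 2*l)
R(B) = (-2 + 3*B)/(B + √(-8 + B)) (R(B) = (B + (2*B + 2*(-1)))/(B + √(B - 8)) = (B + (2*B - 2))/(B + √(-8 + B)) = (B + (-2 + 2*B))/(B + √(-8 + B)) = (-2 + 3*B)/(B + √(-8 + B)))
R(11) - 22*U(-12) = (-2 + 3*11)/(11 + √(-8 + 11)) - 22*0 = (-2 + 33)/(11 + √3) + 0 = 31/(11 + √3) + 0 = 31/(11 + √3)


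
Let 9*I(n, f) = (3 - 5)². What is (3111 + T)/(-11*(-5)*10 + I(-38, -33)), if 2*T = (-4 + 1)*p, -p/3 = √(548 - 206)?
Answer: 27999/4954 + 243*√38/9908 ≈ 5.8030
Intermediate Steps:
p = -9*√38 (p = -3*√(548 - 206) = -9*√38 ≈ -55.480)
I(n, f) = 4/9 (I(n, f) = (3 - 5)²/9 = (⅑)*(-2)² = (⅑)*4 = 4/9)
T = 27*√38/2 (T = ((-4 + 1)*(-9*√38))/2 = (-(-27)*√38)/2 = (27*√38)/2 = 27*√38/2 ≈ 83.220)
(3111 + T)/(-11*(-5)*10 + I(-38, -33)) = (3111 + 27*√38/2)/(-11*(-5)*10 + 4/9) = (3111 + 27*√38/2)/(55*10 + 4/9) = (3111 + 27*√38/2)/(550 + 4/9) = (3111 + 27*√38/2)/(4954/9) = (3111 + 27*√38/2)*(9/4954) = 27999/4954 + 243*√38/9908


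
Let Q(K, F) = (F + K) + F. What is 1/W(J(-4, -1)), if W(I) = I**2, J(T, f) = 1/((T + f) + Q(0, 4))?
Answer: 9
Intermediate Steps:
Q(K, F) = K + 2*F
J(T, f) = 1/(8 + T + f) (J(T, f) = 1/((T + f) + (0 + 2*4)) = 1/((T + f) + (0 + 8)) = 1/((T + f) + 8) = 1/(8 + T + f))
1/W(J(-4, -1)) = 1/((1/(8 - 4 - 1))**2) = 1/((1/3)**2) = 1/(1/9) = 9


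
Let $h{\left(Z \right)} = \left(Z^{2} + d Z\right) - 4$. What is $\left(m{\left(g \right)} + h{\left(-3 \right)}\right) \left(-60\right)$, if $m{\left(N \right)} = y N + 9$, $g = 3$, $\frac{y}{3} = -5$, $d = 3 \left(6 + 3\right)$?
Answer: $6720$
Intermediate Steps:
$d = 27$ ($d = 3 \cdot 9 = 27$)
$y = -15$ ($y = 3 \left(-5\right) = -15$)
$m{\left(N \right)} = 9 - 15 N$ ($m{\left(N \right)} = - 15 N + 9 = 9 - 15 N$)
$h{\left(Z \right)} = -4 + Z^{2} + 27 Z$ ($h{\left(Z \right)} = \left(Z^{2} + 27 Z\right) - 4 = -4 + Z^{2} + 27 Z$)
$\left(m{\left(g \right)} + h{\left(-3 \right)}\right) \left(-60\right) = \left(\left(9 - 45\right) + \left(-4 + \left(-3\right)^{2} + 27 \left(-3\right)\right)\right) \left(-60\right) = \left(\left(9 - 45\right) - 76\right) \left(-60\right) = \left(-36 - 76\right) \left(-60\right) = \left(-112\right) \left(-60\right) = 6720$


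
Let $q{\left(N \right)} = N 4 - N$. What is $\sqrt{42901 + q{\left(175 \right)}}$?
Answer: $\sqrt{43426} \approx 208.39$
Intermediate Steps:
$q{\left(N \right)} = 3 N$ ($q{\left(N \right)} = 4 N - N = 3 N$)
$\sqrt{42901 + q{\left(175 \right)}} = \sqrt{42901 + 3 \cdot 175} = \sqrt{42901 + 525} = \sqrt{43426}$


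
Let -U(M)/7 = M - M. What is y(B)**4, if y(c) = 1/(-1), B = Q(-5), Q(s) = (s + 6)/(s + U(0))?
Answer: 1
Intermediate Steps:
U(M) = 0 (U(M) = -7*(M - M) = -7*0 = 0)
Q(s) = (6 + s)/s (Q(s) = (s + 6)/(s + 0) = (6 + s)/s)
B = -1/5 (B = (6 - 5)/(-5) = -1/5*1 = -1/5 ≈ -0.20000)
y(c) = -1
y(B)**4 = (-1)**4 = 1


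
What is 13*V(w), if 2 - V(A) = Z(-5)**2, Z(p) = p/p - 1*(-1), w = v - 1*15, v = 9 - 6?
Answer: -26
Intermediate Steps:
v = 3
w = -12 (w = 3 - 1*15 = 3 - 15 = -12)
Z(p) = 2 (Z(p) = 1 + 1 = 2)
V(A) = -2 (V(A) = 2 - 1*2**2 = 2 - 1*4 = 2 - 4 = -2)
13*V(w) = 13*(-2) = -26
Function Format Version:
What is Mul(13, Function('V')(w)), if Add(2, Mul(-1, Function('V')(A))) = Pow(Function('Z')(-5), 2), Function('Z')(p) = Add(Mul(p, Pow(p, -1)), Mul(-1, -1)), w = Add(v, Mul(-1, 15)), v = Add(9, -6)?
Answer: -26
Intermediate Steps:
v = 3
w = -12 (w = Add(3, Mul(-1, 15)) = Add(3, -15) = -12)
Function('Z')(p) = 2 (Function('Z')(p) = Add(1, 1) = 2)
Function('V')(A) = -2 (Function('V')(A) = Add(2, Mul(-1, Pow(2, 2))) = Add(2, Mul(-1, 4)) = Add(2, -4) = -2)
Mul(13, Function('V')(w)) = Mul(13, -2) = -26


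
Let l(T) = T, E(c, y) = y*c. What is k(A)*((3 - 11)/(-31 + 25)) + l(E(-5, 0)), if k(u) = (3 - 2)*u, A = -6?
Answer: -8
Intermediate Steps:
E(c, y) = c*y
k(u) = u (k(u) = 1*u = u)
k(A)*((3 - 11)/(-31 + 25)) + l(E(-5, 0)) = -6*(3 - 11)/(-31 + 25) - 5*0 = -(-48)/(-6) + 0 = -(-48)*(-1)/6 + 0 = -6*4/3 + 0 = -8 + 0 = -8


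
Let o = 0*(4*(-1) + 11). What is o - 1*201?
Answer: -201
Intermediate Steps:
o = 0 (o = 0*(-4 + 11) = 0*7 = 0)
o - 1*201 = 0 - 1*201 = 0 - 201 = -201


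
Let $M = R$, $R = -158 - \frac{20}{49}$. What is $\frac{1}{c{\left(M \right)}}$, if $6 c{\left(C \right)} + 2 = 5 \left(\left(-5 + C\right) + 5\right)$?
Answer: $- \frac{147}{19454} \approx -0.0075563$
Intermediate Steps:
$R = - \frac{7762}{49}$ ($R = -158 - 20 \cdot \frac{1}{49} = -158 - \frac{20}{49} = - \frac{7762}{49} \approx -158.41$)
$M = - \frac{7762}{49} \approx -158.41$
$c{\left(C \right)} = - \frac{1}{3} + \frac{5 C}{6}$ ($c{\left(C \right)} = - \frac{1}{3} + \frac{5 \left(\left(-5 + C\right) + 5\right)}{6} = - \frac{1}{3} + \frac{5 C}{6}$)
$\frac{1}{c{\left(M \right)}} = \frac{1}{- \frac{1}{3} + \frac{5}{6} \left(- \frac{7762}{49}\right)} = \frac{1}{- \frac{1}{3} - \frac{19405}{147}} = \frac{1}{- \frac{19454}{147}} = - \frac{147}{19454}$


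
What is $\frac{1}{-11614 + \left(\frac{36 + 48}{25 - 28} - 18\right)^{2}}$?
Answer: $- \frac{1}{9498} \approx -0.00010529$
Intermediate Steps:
$\frac{1}{-11614 + \left(\frac{36 + 48}{25 - 28} - 18\right)^{2}} = \frac{1}{-11614 + \left(\frac{84}{-3} - 18\right)^{2}} = \frac{1}{-11614 + \left(84 \left(- \frac{1}{3}\right) - 18\right)^{2}} = \frac{1}{-11614 + \left(-28 - 18\right)^{2}} = \frac{1}{-11614 + \left(-46\right)^{2}} = \frac{1}{-11614 + 2116} = \frac{1}{-9498} = - \frac{1}{9498}$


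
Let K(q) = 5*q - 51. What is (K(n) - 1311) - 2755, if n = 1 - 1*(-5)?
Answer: -4087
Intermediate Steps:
n = 6 (n = 1 + 5 = 6)
K(q) = -51 + 5*q
(K(n) - 1311) - 2755 = ((-51 + 5*6) - 1311) - 2755 = ((-51 + 30) - 1311) - 2755 = (-21 - 1311) - 2755 = -1332 - 2755 = -4087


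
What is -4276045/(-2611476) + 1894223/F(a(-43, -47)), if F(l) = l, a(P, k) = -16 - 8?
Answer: -412217939839/5222952 ≈ -78924.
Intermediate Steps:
a(P, k) = -24
-4276045/(-2611476) + 1894223/F(a(-43, -47)) = -4276045/(-2611476) + 1894223/(-24) = -4276045*(-1/2611476) + 1894223*(-1/24) = 4276045/2611476 - 1894223/24 = -412217939839/5222952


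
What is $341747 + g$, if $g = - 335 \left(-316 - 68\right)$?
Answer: $470387$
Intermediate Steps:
$g = 128640$ ($g = \left(-335\right) \left(-384\right) = 128640$)
$341747 + g = 341747 + 128640 = 470387$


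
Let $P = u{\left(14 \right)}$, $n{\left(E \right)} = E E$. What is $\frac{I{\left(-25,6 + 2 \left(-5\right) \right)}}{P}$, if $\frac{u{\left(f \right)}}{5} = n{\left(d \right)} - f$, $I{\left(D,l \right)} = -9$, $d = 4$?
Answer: $- \frac{9}{10} \approx -0.9$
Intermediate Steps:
$n{\left(E \right)} = E^{2}$
$u{\left(f \right)} = 80 - 5 f$ ($u{\left(f \right)} = 5 \left(4^{2} - f\right) = 5 \left(16 - f\right) = 80 - 5 f$)
$P = 10$ ($P = 80 - 70 = 10$)
$\frac{I{\left(-25,6 + 2 \left(-5\right) \right)}}{P} = - \frac{9}{10}$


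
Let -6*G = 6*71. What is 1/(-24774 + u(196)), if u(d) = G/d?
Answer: -196/4855775 ≈ -4.0364e-5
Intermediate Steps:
G = -71 ≈ -71.000
u(d) = -71/d
1/(-24774 + u(196)) = 1/(-24774 - 71/196) = 1/(-4855775/196) = -196/4855775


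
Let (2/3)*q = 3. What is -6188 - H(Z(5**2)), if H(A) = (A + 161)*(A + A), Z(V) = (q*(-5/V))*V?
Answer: 89/2 ≈ 44.500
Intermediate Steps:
q = 9/2 (q = (3/2)*3 = 9/2 ≈ 4.5000)
Z(V) = -45/2 (Z(V) = (9*(-5/V)/2)*V = (-45/(2*V))*V = -45/2)
H(A) = 2*A*(161 + A) (H(A) = (161 + A)*(2*A) = 2*A*(161 + A))
-6188 - H(Z(5**2)) = -6188 - 2*(-45)*(161 - 45/2)/2 = -6188 - 2*(-45)*277/(2*2) = -6188 - 1*(-12465/2) = -6188 + 12465/2 = 89/2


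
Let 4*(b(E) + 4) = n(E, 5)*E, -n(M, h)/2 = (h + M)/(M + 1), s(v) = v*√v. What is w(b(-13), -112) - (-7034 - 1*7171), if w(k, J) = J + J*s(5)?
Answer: 14093 - 560*√5 ≈ 12841.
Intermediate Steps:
s(v) = v^(3/2)
n(M, h) = -2*(M + h)/(1 + M) (n(M, h) = -2*(h + M)/(M + 1) = -2*(M + h)/(1 + M))
b(E) = -4 + E*(-5 - E)/(2*(1 + E)) (b(E) = -4 + ((2*(-E - 1*5)/(1 + E))*E)/4 = -4 + ((2*(-E - 5)/(1 + E))*E)/4 = -4 + ((2*(-5 - E)/(1 + E))*E)/4 = -4 + (2*E*(-5 - E)/(1 + E))/4 = -4 + E*(-5 - E)/(2*(1 + E)))
w(k, J) = J + 5*J*√5 (w(k, J) = J + J*5^(3/2) = J + J*(5*√5) = J + 5*J*√5)
w(b(-13), -112) - (-7034 - 1*7171) = -112*(1 + 5*√5) - (-7034 - 1*7171) = (-112 - 560*√5) - (-7034 - 7171) = (-112 - 560*√5) - 1*(-14205) = (-112 - 560*√5) + 14205 = 14093 - 560*√5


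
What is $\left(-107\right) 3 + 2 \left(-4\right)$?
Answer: $-329$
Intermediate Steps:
$\left(-107\right) 3 + 2 \left(-4\right) = -321 - 8 = -329$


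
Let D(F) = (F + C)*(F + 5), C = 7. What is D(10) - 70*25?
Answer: -1495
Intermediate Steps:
D(F) = (5 + F)*(7 + F) (D(F) = (F + 7)*(F + 5) = (7 + F)*(5 + F) = (5 + F)*(7 + F))
D(10) - 70*25 = (35 + 10² + 12*10) - 70*25 = (35 + 100 + 120) - 1750 = 255 - 1750 = -1495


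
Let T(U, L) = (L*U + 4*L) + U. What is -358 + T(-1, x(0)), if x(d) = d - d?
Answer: -359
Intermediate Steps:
x(d) = 0
T(U, L) = U + 4*L + L*U (T(U, L) = (4*L + L*U) + U = U + 4*L + L*U)
-358 + T(-1, x(0)) = -358 + (-1 + 4*0 + 0*(-1)) = -358 + (-1 + 0 + 0) = -358 - 1 = -359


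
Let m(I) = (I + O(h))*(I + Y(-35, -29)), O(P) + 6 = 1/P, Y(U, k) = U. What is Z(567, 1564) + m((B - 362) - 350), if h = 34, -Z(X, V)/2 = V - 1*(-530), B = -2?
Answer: 18192379/34 ≈ 5.3507e+5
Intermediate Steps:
Z(X, V) = -1060 - 2*V (Z(X, V) = -2*(V - 1*(-530)) = -2*(V + 530) = -2*(530 + V) = -1060 - 2*V)
O(P) = -6 + 1/P
m(I) = (-35 + I)*(-203/34 + I) (m(I) = (I + (-6 + 1/34))*(I - 35) = (I + (-6 + 1/34))*(-35 + I) = (I - 203/34)*(-35 + I) = (-203/34 + I)*(-35 + I) = (-35 + I)*(-203/34 + I))
Z(567, 1564) + m((B - 362) - 350) = (-1060 - 2*1564) + (7105/34 + ((-2 - 362) - 350)² - 1393*((-2 - 362) - 350)/34) = (-1060 - 3128) + (7105/34 + (-364 - 350)² - 1393*(-364 - 350)/34) = -4188 + (7105/34 + (-714)² - 1393/34*(-714)) = -4188 + (7105/34 + 509796 + 29253) = -4188 + 18334771/34 = 18192379/34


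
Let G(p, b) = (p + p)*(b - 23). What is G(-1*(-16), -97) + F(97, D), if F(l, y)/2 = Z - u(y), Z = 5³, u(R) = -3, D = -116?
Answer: -3584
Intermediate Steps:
Z = 125
F(l, y) = 256 (F(l, y) = 2*(125 - 1*(-3)) = 2*(125 + 3) = 2*128 = 256)
G(p, b) = 2*p*(-23 + b) (G(p, b) = (2*p)*(-23 + b) = 2*p*(-23 + b))
G(-1*(-16), -97) + F(97, D) = 2*(-1*(-16))*(-23 - 97) + 256 = 2*16*(-120) + 256 = -3840 + 256 = -3584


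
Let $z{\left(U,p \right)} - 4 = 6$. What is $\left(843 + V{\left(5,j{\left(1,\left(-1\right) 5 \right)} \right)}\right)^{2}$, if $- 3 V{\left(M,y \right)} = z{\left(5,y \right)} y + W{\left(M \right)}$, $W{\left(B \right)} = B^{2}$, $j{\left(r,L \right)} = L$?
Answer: $\frac{6522916}{9} \approx 7.2477 \cdot 10^{5}$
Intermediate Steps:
$z{\left(U,p \right)} = 10$ ($z{\left(U,p \right)} = 4 + 6 = 10$)
$V{\left(M,y \right)} = - \frac{10 y}{3} - \frac{M^{2}}{3}$ ($V{\left(M,y \right)} = - \frac{10 y + M^{2}}{3} = - \frac{M^{2} + 10 y}{3} = - \frac{10 y}{3} - \frac{M^{2}}{3}$)
$\left(843 + V{\left(5,j{\left(1,\left(-1\right) 5 \right)} \right)}\right)^{2} = \left(843 - \left(\frac{25}{3} + \frac{10}{3} \left(-1\right) 5\right)\right)^{2} = \left(843 - - \frac{25}{3}\right)^{2} = \left(843 + \left(\frac{50}{3} - \frac{25}{3}\right)\right)^{2} = \left(843 + \frac{25}{3}\right)^{2} = \left(\frac{2554}{3}\right)^{2} = \frac{6522916}{9}$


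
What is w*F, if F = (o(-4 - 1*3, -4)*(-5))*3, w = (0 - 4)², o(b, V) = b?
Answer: 1680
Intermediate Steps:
w = 16 (w = (-4)² = 16)
F = 105 (F = ((-4 - 1*3)*(-5))*3 = ((-4 - 3)*(-5))*3 = -7*(-5)*3 = 35*3 = 105)
w*F = 16*105 = 1680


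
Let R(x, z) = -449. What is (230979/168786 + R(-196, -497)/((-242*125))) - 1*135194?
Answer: -57521940436778/425481375 ≈ -1.3519e+5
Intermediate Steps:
(230979/168786 + R(-196, -497)/((-242*125))) - 1*135194 = (230979/168786 - 449/((-242*125))) - 1*135194 = (230979*(1/168786) - 449/(-30250)) - 135194 = (76993/56262 - 449*(-1/30250)) - 135194 = (76993/56262 + 449/30250) - 135194 = 588574972/425481375 - 135194 = -57521940436778/425481375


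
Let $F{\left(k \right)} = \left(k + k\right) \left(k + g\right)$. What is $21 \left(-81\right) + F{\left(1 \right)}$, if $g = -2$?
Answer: $-1703$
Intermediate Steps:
$F{\left(k \right)} = 2 k \left(-2 + k\right)$ ($F{\left(k \right)} = \left(k + k\right) \left(k - 2\right) = 2 k \left(-2 + k\right)$)
$21 \left(-81\right) + F{\left(1 \right)} = 21 \left(-81\right) + 2 \cdot 1 \left(-2 + 1\right) = -1701 + 2 \cdot 1 \left(-1\right) = -1701 - 2 = -1703$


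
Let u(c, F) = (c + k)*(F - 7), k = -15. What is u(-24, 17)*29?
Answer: -11310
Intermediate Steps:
u(c, F) = (-15 + c)*(-7 + F) (u(c, F) = (c - 15)*(F - 7) = (-15 + c)*(-7 + F))
u(-24, 17)*29 = (105 - 15*17 - 7*(-24) + 17*(-24))*29 = (105 - 255 + 168 - 408)*29 = -390*29 = -11310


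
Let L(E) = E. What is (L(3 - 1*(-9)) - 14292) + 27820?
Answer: 13540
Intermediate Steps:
(L(3 - 1*(-9)) - 14292) + 27820 = ((3 - 1*(-9)) - 14292) + 27820 = ((3 + 9) - 14292) + 27820 = (12 - 14292) + 27820 = -14280 + 27820 = 13540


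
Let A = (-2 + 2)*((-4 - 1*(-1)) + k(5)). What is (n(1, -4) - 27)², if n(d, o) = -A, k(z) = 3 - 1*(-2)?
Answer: 729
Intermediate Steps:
k(z) = 5 (k(z) = 3 + 2 = 5)
A = 0 (A = (-2 + 2)*((-4 - 1*(-1)) + 5) = 0*((-4 + 1) + 5) = 0*(-3 + 5) = 0*2 = 0)
n(d, o) = 0 (n(d, o) = -1*0 = 0)
(n(1, -4) - 27)² = (0 - 27)² = (-27)² = 729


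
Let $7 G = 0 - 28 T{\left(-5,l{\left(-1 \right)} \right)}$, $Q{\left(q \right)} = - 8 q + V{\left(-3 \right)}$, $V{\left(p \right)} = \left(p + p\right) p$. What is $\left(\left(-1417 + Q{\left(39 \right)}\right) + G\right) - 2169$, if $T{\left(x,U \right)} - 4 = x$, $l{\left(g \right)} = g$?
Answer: $-3876$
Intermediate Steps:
$T{\left(x,U \right)} = 4 + x$
$V{\left(p \right)} = 2 p^{2}$ ($V{\left(p \right)} = 2 p p = 2 p^{2}$)
$Q{\left(q \right)} = 18 - 8 q$ ($Q{\left(q \right)} = - 8 q + 2 \left(-3\right)^{2} = - 8 q + 2 \cdot 9 = - 8 q + 18 = 18 - 8 q$)
$G = 4$ ($G = \frac{0 - 28 \left(4 - 5\right)}{7} = \frac{0 - -28}{7} = \frac{0 + 28}{7} = \frac{1}{7} \cdot 28 = 4$)
$\left(\left(-1417 + Q{\left(39 \right)}\right) + G\right) - 2169 = \left(\left(-1417 + \left(18 - 312\right)\right) + 4\right) - 2169 = \left(\left(-1417 - 294\right) + 4\right) - 2169 = \left(-1711 + 4\right) - 2169 = -1707 - 2169 = -3876$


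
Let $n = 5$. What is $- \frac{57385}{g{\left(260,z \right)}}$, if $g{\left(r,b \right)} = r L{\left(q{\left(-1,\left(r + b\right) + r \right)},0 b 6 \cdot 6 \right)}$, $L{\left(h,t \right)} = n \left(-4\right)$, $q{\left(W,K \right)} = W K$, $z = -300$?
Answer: $\frac{11477}{1040} \approx 11.036$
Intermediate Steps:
$q{\left(W,K \right)} = K W$
$L{\left(h,t \right)} = -20$ ($L{\left(h,t \right)} = 5 \left(-4\right) = -20$)
$g{\left(r,b \right)} = - 20 r$ ($g{\left(r,b \right)} = r \left(-20\right) = - 20 r$)
$- \frac{57385}{g{\left(260,z \right)}} = - \frac{57385}{\left(-20\right) 260} = - \frac{57385}{-5200} = \left(-57385\right) \left(- \frac{1}{5200}\right) = \frac{11477}{1040}$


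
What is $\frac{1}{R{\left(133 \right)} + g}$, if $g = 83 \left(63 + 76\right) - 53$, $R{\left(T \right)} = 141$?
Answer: $\frac{1}{11625} \approx 8.6021 \cdot 10^{-5}$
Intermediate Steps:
$g = 11484$ ($g = 83 \cdot 139 - 53 = 11537 - 53 = 11484$)
$\frac{1}{R{\left(133 \right)} + g} = \frac{1}{141 + 11484} = \frac{1}{11625}$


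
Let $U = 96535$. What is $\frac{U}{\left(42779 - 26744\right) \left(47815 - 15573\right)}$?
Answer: $\frac{19307}{103400094} \approx 0.00018672$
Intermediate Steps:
$\frac{U}{\left(42779 - 26744\right) \left(47815 - 15573\right)} = \frac{96535}{\left(42779 - 26744\right) \left(47815 - 15573\right)} = \frac{96535}{16035 \cdot 32242} = \frac{96535}{517000470} = 96535 \cdot \frac{1}{517000470} = \frac{19307}{103400094}$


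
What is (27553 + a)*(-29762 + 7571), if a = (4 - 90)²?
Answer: -775553259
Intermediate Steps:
a = 7396 (a = (-86)² = 7396)
(27553 + a)*(-29762 + 7571) = (27553 + 7396)*(-29762 + 7571) = 34949*(-22191) = -775553259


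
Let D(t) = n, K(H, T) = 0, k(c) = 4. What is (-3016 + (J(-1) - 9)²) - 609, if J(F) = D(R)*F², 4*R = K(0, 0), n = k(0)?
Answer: -3600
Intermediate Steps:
n = 4
R = 0 (R = (¼)*0 = 0)
D(t) = 4
J(F) = 4*F²
(-3016 + (J(-1) - 9)²) - 609 = (-3016 + (4*(-1)² - 9)²) - 609 = (-3016 + (4*1 - 9)²) - 609 = (-3016 + (4 - 9)²) - 609 = (-3016 + (-5)²) - 609 = (-3016 + 25) - 609 = -2991 - 609 = -3600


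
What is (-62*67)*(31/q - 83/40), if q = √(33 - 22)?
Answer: 172391/20 - 128774*√11/11 ≈ -30207.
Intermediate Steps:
q = √11 ≈ 3.3166
(-62*67)*(31/q - 83/40) = (-62*67)*(31/(√11) - 83/40) = -4154*(31*(√11/11) - 83*1/40) = -4154*(31*√11/11 - 83/40) = -4154*(-83/40 + 31*√11/11) = 172391/20 - 128774*√11/11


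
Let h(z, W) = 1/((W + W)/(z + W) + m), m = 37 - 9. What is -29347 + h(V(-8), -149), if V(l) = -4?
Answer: -134467801/4582 ≈ -29347.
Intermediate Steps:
m = 28
h(z, W) = 1/(28 + 2*W/(W + z)) (h(z, W) = 1/((W + W)/(z + W) + 28) = 1/((2*W)/(W + z) + 28) = 1/(2*W/(W + z) + 28) = 1/(28 + 2*W/(W + z)))
-29347 + h(V(-8), -149) = -29347 + (-149 - 4)/(2*(14*(-4) + 15*(-149))) = -29347 + (1/2)*(-153)/(-56 - 2235) = -29347 + (1/2)*(-153)/(-2291) = -29347 + (1/2)*(-1/2291)*(-153) = -29347 + 153/4582 = -134467801/4582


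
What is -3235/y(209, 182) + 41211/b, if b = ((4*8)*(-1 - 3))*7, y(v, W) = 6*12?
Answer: -733219/8064 ≈ -90.925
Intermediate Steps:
y(v, W) = 72
b = -896 (b = (32*(-4))*7 = -128*7 = -896)
-3235/y(209, 182) + 41211/b = -3235/72 + 41211/(-896) = -3235*1/72 + 41211*(-1/896) = -3235/72 - 41211/896 = -733219/8064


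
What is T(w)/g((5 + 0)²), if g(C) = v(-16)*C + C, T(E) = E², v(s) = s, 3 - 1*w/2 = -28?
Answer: -3844/375 ≈ -10.251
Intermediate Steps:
w = 62 (w = 6 - 2*(-28) = 6 + 56 = 62)
g(C) = -15*C (g(C) = -16*C + C = -15*C)
T(w)/g((5 + 0)²) = 62²/((-15*(5 + 0)²)) = 3844/((-15*5²)) = 3844/((-15*25)) = 3844/(-375) = 3844*(-1/375) = -3844/375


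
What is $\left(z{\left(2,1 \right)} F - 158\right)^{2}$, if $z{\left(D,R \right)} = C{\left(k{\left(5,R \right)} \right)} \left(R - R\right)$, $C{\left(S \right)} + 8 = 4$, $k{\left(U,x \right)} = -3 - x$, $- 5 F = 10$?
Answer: $24964$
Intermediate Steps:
$F = -2$ ($F = \left(- \frac{1}{5}\right) 10 = -2$)
$C{\left(S \right)} = -4$ ($C{\left(S \right)} = -8 + 4 = -4$)
$z{\left(D,R \right)} = 0$ ($z{\left(D,R \right)} = - 4 \left(R - R\right) = \left(-4\right) 0 = 0$)
$\left(z{\left(2,1 \right)} F - 158\right)^{2} = \left(0 \left(-2\right) - 158\right)^{2} = \left(0 - 158\right)^{2} = \left(-158\right)^{2} = 24964$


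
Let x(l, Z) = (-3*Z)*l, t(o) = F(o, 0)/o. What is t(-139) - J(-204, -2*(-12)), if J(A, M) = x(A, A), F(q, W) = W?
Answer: 124848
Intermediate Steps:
t(o) = 0 (t(o) = 0/o = 0)
x(l, Z) = -3*Z*l
J(A, M) = -3*A² (J(A, M) = -3*A*A = -3*A²)
t(-139) - J(-204, -2*(-12)) = 0 - (-3)*(-204)² = 0 - (-3)*41616 = 0 - 1*(-124848) = 0 + 124848 = 124848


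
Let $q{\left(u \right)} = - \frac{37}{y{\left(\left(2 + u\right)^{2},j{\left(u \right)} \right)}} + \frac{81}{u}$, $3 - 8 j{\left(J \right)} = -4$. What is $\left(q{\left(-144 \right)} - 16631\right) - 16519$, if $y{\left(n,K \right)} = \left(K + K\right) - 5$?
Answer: $- \frac{6892949}{208} \approx -33139.0$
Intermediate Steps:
$j{\left(J \right)} = \frac{7}{8}$ ($j{\left(J \right)} = \frac{3}{8} - - \frac{1}{2} = \frac{3}{8} + \frac{1}{2} = \frac{7}{8}$)
$y{\left(n,K \right)} = -5 + 2 K$ ($y{\left(n,K \right)} = 2 K - 5 = -5 + 2 K$)
$q{\left(u \right)} = \frac{148}{13} + \frac{81}{u}$ ($q{\left(u \right)} = - \frac{37}{-5 + 2 \cdot \frac{7}{8}} + \frac{81}{u} = - \frac{37}{-5 + \frac{7}{4}} + \frac{81}{u} = - \frac{37}{- \frac{13}{4}} + \frac{81}{u} = \left(-37\right) \left(- \frac{4}{13}\right) + \frac{81}{u} = \frac{148}{13} + \frac{81}{u}$)
$\left(q{\left(-144 \right)} - 16631\right) - 16519 = \left(\left(\frac{148}{13} + \frac{81}{-144}\right) - 16631\right) - 16519 = \left(\left(\frac{148}{13} + 81 \left(- \frac{1}{144}\right)\right) - 16631\right) - 16519 = \left(\left(\frac{148}{13} - \frac{9}{16}\right) - 16631\right) - 16519 = \left(\frac{2251}{208} - 16631\right) - 16519 = - \frac{3456997}{208} - 16519 = - \frac{6892949}{208}$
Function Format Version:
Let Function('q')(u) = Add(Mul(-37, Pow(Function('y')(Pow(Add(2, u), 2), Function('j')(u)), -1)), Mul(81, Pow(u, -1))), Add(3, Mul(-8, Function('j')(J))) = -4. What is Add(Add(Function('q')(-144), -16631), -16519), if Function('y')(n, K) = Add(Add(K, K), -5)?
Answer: Rational(-6892949, 208) ≈ -33139.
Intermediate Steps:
Function('j')(J) = Rational(7, 8) (Function('j')(J) = Add(Rational(3, 8), Mul(Rational(-1, 8), -4)) = Add(Rational(3, 8), Rational(1, 2)) = Rational(7, 8))
Function('y')(n, K) = Add(-5, Mul(2, K)) (Function('y')(n, K) = Add(Mul(2, K), -5) = Add(-5, Mul(2, K)))
Function('q')(u) = Add(Rational(148, 13), Mul(81, Pow(u, -1))) (Function('q')(u) = Add(Mul(-37, Pow(Add(-5, Mul(2, Rational(7, 8))), -1)), Mul(81, Pow(u, -1))) = Add(Mul(-37, Pow(Add(-5, Rational(7, 4)), -1)), Mul(81, Pow(u, -1))) = Add(Mul(-37, Pow(Rational(-13, 4), -1)), Mul(81, Pow(u, -1))) = Add(Mul(-37, Rational(-4, 13)), Mul(81, Pow(u, -1))) = Add(Rational(148, 13), Mul(81, Pow(u, -1))))
Add(Add(Function('q')(-144), -16631), -16519) = Add(Add(Add(Rational(148, 13), Mul(81, Pow(-144, -1))), -16631), -16519) = Add(Add(Add(Rational(148, 13), Mul(81, Rational(-1, 144))), -16631), -16519) = Add(Add(Add(Rational(148, 13), Rational(-9, 16)), -16631), -16519) = Add(Add(Rational(2251, 208), -16631), -16519) = Add(Rational(-3456997, 208), -16519) = Rational(-6892949, 208)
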